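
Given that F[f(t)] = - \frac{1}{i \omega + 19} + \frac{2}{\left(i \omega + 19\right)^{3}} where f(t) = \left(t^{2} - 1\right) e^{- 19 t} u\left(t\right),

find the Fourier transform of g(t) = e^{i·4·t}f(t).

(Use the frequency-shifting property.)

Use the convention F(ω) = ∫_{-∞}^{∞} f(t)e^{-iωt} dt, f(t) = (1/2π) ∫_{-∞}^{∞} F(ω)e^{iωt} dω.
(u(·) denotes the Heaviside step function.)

F[g](ω) = \frac{2 i \left(\omega - 4\right) - \left(i \left(\omega - 4\right) + 19\right)^{3} + 38}{\left(i \left(\omega - 4\right) + 19\right)^{4}}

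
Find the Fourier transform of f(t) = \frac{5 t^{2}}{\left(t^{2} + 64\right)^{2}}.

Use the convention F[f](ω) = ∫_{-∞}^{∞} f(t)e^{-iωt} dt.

F(ω) = \frac{5 \pi \left(1 - 8 \left|{\omega}\right|\right) e^{- 8 \left|{\omega}\right|}}{16}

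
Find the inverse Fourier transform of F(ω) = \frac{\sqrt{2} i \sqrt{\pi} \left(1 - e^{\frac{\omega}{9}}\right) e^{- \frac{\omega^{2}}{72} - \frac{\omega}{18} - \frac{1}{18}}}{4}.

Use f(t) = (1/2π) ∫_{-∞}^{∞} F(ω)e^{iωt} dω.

f(t) = 3 e^{- 18 t^{2}} \sin{\left(2 t \right)}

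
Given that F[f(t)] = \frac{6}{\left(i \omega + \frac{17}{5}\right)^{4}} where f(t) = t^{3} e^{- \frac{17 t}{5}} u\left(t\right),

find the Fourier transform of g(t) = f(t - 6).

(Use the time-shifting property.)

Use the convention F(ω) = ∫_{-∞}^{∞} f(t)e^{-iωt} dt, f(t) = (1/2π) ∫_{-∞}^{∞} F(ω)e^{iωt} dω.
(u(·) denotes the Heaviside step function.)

F[g](ω) = \frac{3750 e^{- 6 i \omega}}{\left(5 i \omega + 17\right)^{4}}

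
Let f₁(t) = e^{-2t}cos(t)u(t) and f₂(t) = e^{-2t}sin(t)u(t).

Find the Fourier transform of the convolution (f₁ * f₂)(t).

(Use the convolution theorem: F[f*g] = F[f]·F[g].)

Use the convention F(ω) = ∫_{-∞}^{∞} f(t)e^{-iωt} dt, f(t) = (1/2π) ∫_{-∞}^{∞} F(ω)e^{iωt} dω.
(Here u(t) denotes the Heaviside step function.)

F[f₁*f₂](ω) = \frac{i \omega + 2}{\left(\left(i \omega + 2\right)^{2} + 1\right)^{2}}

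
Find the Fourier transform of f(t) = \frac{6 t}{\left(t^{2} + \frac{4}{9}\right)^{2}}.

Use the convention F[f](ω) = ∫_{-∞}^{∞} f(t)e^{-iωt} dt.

F(ω) = - \frac{9 i \pi \omega e^{- \frac{2 \left|{\omega}\right|}{3}}}{2}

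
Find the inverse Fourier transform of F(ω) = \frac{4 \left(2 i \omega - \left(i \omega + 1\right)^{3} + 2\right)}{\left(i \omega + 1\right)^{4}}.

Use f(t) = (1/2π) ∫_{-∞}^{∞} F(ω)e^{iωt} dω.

f(t) = 4 \left(t^{2} - 1\right) e^{- t} u\left(t\right)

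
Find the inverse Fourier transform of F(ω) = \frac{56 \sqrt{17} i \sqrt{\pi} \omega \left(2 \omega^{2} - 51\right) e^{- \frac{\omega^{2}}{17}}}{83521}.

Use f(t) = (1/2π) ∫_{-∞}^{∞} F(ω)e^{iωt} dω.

f(t) = 7 t^{3} e^{- \frac{17 t^{2}}{4}}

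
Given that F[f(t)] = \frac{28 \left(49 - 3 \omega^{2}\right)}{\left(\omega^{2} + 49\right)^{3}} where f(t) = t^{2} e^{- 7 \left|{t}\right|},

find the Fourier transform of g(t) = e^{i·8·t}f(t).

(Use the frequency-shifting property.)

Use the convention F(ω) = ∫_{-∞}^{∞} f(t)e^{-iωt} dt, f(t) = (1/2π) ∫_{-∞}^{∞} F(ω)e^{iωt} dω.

F[g](ω) = \frac{28 \left(49 - 3 \left(\omega - 8\right)^{2}\right)}{\left(\left(\omega - 8\right)^{2} + 49\right)^{3}}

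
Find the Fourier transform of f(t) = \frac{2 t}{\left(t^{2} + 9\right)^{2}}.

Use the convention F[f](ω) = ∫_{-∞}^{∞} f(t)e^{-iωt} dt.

F(ω) = - \frac{i \pi \omega e^{- 3 \left|{\omega}\right|}}{3}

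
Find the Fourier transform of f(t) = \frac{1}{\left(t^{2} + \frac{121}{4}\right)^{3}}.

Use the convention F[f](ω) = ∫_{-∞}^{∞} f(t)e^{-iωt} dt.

F(ω) = \frac{\pi \left(121 \omega^{2} + 66 \left|{\omega}\right| + 12\right) e^{- \frac{11 \left|{\omega}\right|}{2}}}{161051}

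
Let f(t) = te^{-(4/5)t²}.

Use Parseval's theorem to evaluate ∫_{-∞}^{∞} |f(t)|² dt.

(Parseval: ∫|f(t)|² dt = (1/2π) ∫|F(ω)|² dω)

∫|f(t)|² dt = \frac{5 \sqrt{10} \sqrt{\pi}}{64}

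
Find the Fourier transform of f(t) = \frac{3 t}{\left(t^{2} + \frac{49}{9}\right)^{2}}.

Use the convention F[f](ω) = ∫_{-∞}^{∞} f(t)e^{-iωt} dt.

F(ω) = - \frac{9 i \pi \omega e^{- \frac{7 \left|{\omega}\right|}{3}}}{14}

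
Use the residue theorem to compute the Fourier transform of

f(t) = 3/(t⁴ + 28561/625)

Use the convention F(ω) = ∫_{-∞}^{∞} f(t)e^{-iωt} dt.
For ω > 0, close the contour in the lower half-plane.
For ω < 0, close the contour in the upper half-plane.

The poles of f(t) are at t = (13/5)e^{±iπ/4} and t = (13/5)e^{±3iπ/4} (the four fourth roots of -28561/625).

Let g(z) = f(z)e^{-iωz}; for large |z| the factor e^{-iωz} decays in the lower half-plane when ω > 0 and in the upper half-plane when ω < 0.

Case ω > 0 (lower half-plane, clockwise contour ⇒ F(ω) = -2πi·ΣRes):
  Res_{z = - \frac{13 \sqrt{2}}{10} - \frac{13 \sqrt{2} i}{10}} g(z) = \frac{375 \sqrt{2} i \left(1 - i\right) e^{\frac{13 \sqrt{2} \omega \left(-1 + i\right)}{10}}}{17576}
  Res_{z = \frac{13 \sqrt{2}}{10} - \frac{13 \sqrt{2} i}{10}} g(z) = \frac{375 \sqrt{2} i \left(1 + i\right) e^{- \frac{13 \sqrt{2} \omega \left(1 + i\right)}{10}}}{17576}
  F(ω) = -2πi·ΣRes = \frac{375 \sqrt{2} \pi \left(1 - i\right) \left(e^{\frac{13 \sqrt{2} i \omega}{5}} + i\right) e^{- \frac{13 \sqrt{2} \omega \left(1 + i\right)}{10}}}{8788} = \frac{375 \pi e^{- \frac{13 \sqrt{2} \omega}{10}} \sin{\left(\frac{13 \sqrt{2} \omega}{10} + \frac{\pi}{4} \right)}}{2197}

Case ω < 0 (upper half-plane, counterclockwise contour ⇒ F(ω) = +2πi·ΣRes):
  Res_{z = \frac{13 \sqrt{2}}{10} + \frac{13 \sqrt{2} i}{10}} g(z) = \frac{375 \sqrt{2} i \left(-1 + i\right) e^{\frac{13 \sqrt{2} \omega \left(1 - i\right)}{10}}}{17576}
  Res_{z = - \frac{13 \sqrt{2}}{10} + \frac{13 \sqrt{2} i}{10}} g(z) = \frac{375 \sqrt{2} \left(1 - i\right) e^{\frac{13 \sqrt{2} \omega \left(1 + i\right)}{10}}}{17576}
  F(ω) = 2πi·ΣRes = - \frac{375 \sqrt{2} i \pi \left(i \left(1 - i\right) e^{\frac{13 \sqrt{2} \omega \left(1 - i\right)}{10}} - \left(1 - i\right) e^{\frac{13 \sqrt{2} \omega \left(1 + i\right)}{10}}\right)}{8788} = \frac{375 \pi e^{\frac{13 \sqrt{2} \omega}{10}} \cos{\left(\frac{13 \sqrt{2} \omega}{10} + \frac{\pi}{4} \right)}}{2197}

Both cases combine into a single formula in |ω|:

F(ω) = \frac{375 \pi e^{- \frac{13 \sqrt{2} \left|{\omega}\right|}{10}} \sin{\left(\frac{13 \sqrt{2} \left|{\omega}\right|}{10} + \frac{\pi}{4} \right)}}{2197}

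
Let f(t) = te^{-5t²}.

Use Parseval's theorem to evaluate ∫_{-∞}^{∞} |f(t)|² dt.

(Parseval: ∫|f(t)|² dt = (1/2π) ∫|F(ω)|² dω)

∫|f(t)|² dt = \frac{\sqrt{10} \sqrt{\pi}}{200}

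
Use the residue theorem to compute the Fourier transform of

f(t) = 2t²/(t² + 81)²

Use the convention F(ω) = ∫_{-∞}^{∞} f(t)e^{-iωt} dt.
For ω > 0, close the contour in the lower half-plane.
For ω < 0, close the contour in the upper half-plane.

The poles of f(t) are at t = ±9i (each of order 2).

Let g(z) = f(z)e^{-iωz}; for large |z| the factor e^{-iωz} decays in the lower half-plane when ω > 0 and in the upper half-plane when ω < 0.

Case ω > 0 (lower half-plane, clockwise contour ⇒ F(ω) = -2πi·ΣRes):
  Res_{z = - 9 i} g(z) = \frac{i \left(1 - 9 \omega\right) e^{- 9 \omega}}{18} (pole of order 2)
  F(ω) = -2πi·ΣRes = \frac{\pi \left(1 - 9 \omega\right) e^{- 9 \omega}}{9}

Case ω < 0 (upper half-plane, counterclockwise contour ⇒ F(ω) = +2πi·ΣRes):
  Res_{z = 9 i} g(z) = \frac{i \left(- 9 \omega - 1\right) e^{9 \omega}}{18} (pole of order 2)
  F(ω) = 2πi·ΣRes = \frac{\pi \left(9 \omega + 1\right) e^{9 \omega}}{9}

Both cases combine into a single formula in |ω|:

F(ω) = \frac{\pi \left(1 - 9 \left|{\omega}\right|\right) e^{- 9 \left|{\omega}\right|}}{9}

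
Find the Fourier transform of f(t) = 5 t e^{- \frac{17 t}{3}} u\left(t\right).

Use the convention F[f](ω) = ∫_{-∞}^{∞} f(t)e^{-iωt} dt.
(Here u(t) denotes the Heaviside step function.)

F(ω) = \frac{45}{\left(3 i \omega + 17\right)^{2}}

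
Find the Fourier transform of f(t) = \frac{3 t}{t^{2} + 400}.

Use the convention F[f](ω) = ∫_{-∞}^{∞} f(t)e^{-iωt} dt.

F(ω) = - 3 i \pi e^{- 20 \left|{\omega}\right|} \operatorname{sign}{\left(\omega \right)}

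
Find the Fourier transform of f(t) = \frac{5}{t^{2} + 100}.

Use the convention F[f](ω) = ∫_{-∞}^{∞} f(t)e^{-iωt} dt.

F(ω) = \frac{\pi e^{- 10 \left|{\omega}\right|}}{2}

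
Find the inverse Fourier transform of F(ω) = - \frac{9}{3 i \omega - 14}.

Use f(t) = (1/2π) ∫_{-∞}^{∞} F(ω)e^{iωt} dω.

f(t) = 3 e^{\frac{14 t}{3}} u\left(- t\right)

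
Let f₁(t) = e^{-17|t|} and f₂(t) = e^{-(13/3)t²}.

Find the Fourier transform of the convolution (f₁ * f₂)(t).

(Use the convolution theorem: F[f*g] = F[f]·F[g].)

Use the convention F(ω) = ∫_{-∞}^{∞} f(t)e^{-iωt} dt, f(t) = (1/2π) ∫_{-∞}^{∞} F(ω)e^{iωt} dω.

F[f₁*f₂](ω) = \frac{34 \sqrt{39} \sqrt{\pi} e^{- \frac{3 \omega^{2}}{52}}}{13 \left(\omega^{2} + 289\right)}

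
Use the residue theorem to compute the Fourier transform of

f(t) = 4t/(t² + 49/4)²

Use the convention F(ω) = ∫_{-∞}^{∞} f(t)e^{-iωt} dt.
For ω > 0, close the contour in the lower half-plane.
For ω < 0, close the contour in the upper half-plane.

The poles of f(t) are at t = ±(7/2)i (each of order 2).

Let g(z) = f(z)e^{-iωz}; for large |z| the factor e^{-iωz} decays in the lower half-plane when ω > 0 and in the upper half-plane when ω < 0.

Case ω > 0 (lower half-plane, clockwise contour ⇒ F(ω) = -2πi·ΣRes):
  Res_{z = - \frac{7 i}{2}} g(z) = \frac{2 \omega e^{- \frac{7 \omega}{2}}}{7} (pole of order 2)
  F(ω) = -2πi·ΣRes = - \frac{4 i \pi \omega e^{- \frac{7 \omega}{2}}}{7}

Case ω < 0 (upper half-plane, counterclockwise contour ⇒ F(ω) = +2πi·ΣRes):
  Res_{z = \frac{7 i}{2}} g(z) = - \frac{2 \omega e^{\frac{7 \omega}{2}}}{7} (pole of order 2)
  F(ω) = 2πi·ΣRes = - \frac{4 i \pi \omega e^{\frac{7 \omega}{2}}}{7}

Both cases combine into a single formula in |ω|:

F(ω) = - \frac{4 i \pi \omega e^{- \frac{7 \left|{\omega}\right|}{2}}}{7}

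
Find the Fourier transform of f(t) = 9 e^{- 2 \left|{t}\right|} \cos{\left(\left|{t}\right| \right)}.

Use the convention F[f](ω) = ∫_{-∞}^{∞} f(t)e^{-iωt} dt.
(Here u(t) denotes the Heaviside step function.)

F(ω) = \frac{36 \left(\omega^{2} + 5\right)}{\omega^{4} + 6 \omega^{2} + 25}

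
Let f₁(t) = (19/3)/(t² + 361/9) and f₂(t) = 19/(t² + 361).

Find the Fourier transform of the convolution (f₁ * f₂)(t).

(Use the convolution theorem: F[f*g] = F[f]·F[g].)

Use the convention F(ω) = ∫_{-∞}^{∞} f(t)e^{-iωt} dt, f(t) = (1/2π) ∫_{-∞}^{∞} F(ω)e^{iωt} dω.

F[f₁*f₂](ω) = \pi^{2} e^{- \frac{76 \left|{\omega}\right|}{3}}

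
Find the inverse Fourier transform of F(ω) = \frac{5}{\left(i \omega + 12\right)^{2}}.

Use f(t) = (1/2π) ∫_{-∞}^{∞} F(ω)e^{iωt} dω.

f(t) = 5 t e^{- 12 t} u\left(t\right)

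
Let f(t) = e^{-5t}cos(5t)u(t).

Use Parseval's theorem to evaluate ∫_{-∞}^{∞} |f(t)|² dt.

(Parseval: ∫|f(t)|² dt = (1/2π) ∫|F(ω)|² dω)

∫|f(t)|² dt = \frac{3}{40}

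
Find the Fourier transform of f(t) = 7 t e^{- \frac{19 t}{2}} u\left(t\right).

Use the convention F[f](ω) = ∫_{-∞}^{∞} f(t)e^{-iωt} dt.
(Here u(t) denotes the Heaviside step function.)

F(ω) = \frac{28}{\left(2 i \omega + 19\right)^{2}}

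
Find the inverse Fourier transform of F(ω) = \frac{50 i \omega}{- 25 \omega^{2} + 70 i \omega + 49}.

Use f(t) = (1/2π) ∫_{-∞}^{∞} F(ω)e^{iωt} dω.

f(t) = 2 \left(1 - \frac{7 t}{5}\right) e^{- \frac{7 t}{5}} u\left(t\right)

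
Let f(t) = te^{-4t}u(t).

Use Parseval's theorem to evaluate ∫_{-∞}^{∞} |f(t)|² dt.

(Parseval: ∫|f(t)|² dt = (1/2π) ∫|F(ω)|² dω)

∫|f(t)|² dt = \frac{1}{256}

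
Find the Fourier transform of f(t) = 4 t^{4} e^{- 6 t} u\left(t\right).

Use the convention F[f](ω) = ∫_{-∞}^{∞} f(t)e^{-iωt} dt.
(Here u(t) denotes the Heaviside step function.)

F(ω) = \frac{96}{\left(i \omega + 6\right)^{5}}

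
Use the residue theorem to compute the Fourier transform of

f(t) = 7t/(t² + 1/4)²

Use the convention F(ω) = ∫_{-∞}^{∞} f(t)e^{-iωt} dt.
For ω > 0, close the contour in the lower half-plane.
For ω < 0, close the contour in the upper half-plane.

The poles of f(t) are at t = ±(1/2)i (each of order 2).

Let g(z) = f(z)e^{-iωz}; for large |z| the factor e^{-iωz} decays in the lower half-plane when ω > 0 and in the upper half-plane when ω < 0.

Case ω > 0 (lower half-plane, clockwise contour ⇒ F(ω) = -2πi·ΣRes):
  Res_{z = - \frac{i}{2}} g(z) = \frac{7 \omega e^{- \frac{\omega}{2}}}{2} (pole of order 2)
  F(ω) = -2πi·ΣRes = - 7 i \pi \omega e^{- \frac{\omega}{2}}

Case ω < 0 (upper half-plane, counterclockwise contour ⇒ F(ω) = +2πi·ΣRes):
  Res_{z = \frac{i}{2}} g(z) = - \frac{7 \omega e^{\frac{\omega}{2}}}{2} (pole of order 2)
  F(ω) = 2πi·ΣRes = - 7 i \pi \omega e^{\frac{\omega}{2}}

Both cases combine into a single formula in |ω|:

F(ω) = - 7 i \pi \omega e^{- \frac{\left|{\omega}\right|}{2}}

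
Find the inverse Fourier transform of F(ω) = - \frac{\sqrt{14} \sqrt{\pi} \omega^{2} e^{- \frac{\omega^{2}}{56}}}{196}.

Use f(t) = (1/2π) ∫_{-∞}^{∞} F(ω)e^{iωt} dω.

f(t) = \left(56 t^{2} - 2\right) e^{- 14 t^{2}}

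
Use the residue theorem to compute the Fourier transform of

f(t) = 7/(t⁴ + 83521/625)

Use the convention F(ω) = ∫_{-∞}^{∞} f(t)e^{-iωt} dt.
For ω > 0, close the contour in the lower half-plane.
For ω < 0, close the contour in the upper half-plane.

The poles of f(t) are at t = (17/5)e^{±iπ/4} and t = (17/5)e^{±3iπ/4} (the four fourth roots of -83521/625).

Let g(z) = f(z)e^{-iωz}; for large |z| the factor e^{-iωz} decays in the lower half-plane when ω > 0 and in the upper half-plane when ω < 0.

Case ω > 0 (lower half-plane, clockwise contour ⇒ F(ω) = -2πi·ΣRes):
  Res_{z = - \frac{17 \sqrt{2}}{10} - \frac{17 \sqrt{2} i}{10}} g(z) = \frac{875 \sqrt{2} i \left(1 - i\right) e^{\frac{17 \sqrt{2} \omega \left(-1 + i\right)}{10}}}{39304}
  Res_{z = \frac{17 \sqrt{2}}{10} - \frac{17 \sqrt{2} i}{10}} g(z) = \frac{875 \sqrt{2} i \left(1 + i\right) e^{- \frac{17 \sqrt{2} \omega \left(1 + i\right)}{10}}}{39304}
  F(ω) = -2πi·ΣRes = \frac{875 \sqrt{2} \pi \left(1 - i\right) \left(e^{\frac{17 \sqrt{2} i \omega}{5}} + i\right) e^{- \frac{17 \sqrt{2} \omega \left(1 + i\right)}{10}}}{19652} = \frac{875 \pi e^{- \frac{17 \sqrt{2} \omega}{10}} \sin{\left(\frac{17 \sqrt{2} \omega}{10} + \frac{\pi}{4} \right)}}{4913}

Case ω < 0 (upper half-plane, counterclockwise contour ⇒ F(ω) = +2πi·ΣRes):
  Res_{z = \frac{17 \sqrt{2}}{10} + \frac{17 \sqrt{2} i}{10}} g(z) = \frac{875 \sqrt{2} i \left(-1 + i\right) e^{\frac{17 \sqrt{2} \omega \left(1 - i\right)}{10}}}{39304}
  Res_{z = - \frac{17 \sqrt{2}}{10} + \frac{17 \sqrt{2} i}{10}} g(z) = \frac{875 \sqrt{2} \left(1 - i\right) e^{\frac{17 \sqrt{2} \omega \left(1 + i\right)}{10}}}{39304}
  F(ω) = 2πi·ΣRes = - \frac{875 \sqrt{2} i \pi \left(i \left(1 - i\right) e^{\frac{17 \sqrt{2} \omega \left(1 - i\right)}{10}} - \left(1 - i\right) e^{\frac{17 \sqrt{2} \omega \left(1 + i\right)}{10}}\right)}{19652} = \frac{875 \pi e^{\frac{17 \sqrt{2} \omega}{10}} \cos{\left(\frac{17 \sqrt{2} \omega}{10} + \frac{\pi}{4} \right)}}{4913}

Both cases combine into a single formula in |ω|:

F(ω) = \frac{875 \pi e^{- \frac{17 \sqrt{2} \left|{\omega}\right|}{10}} \sin{\left(\frac{17 \sqrt{2} \left|{\omega}\right|}{10} + \frac{\pi}{4} \right)}}{4913}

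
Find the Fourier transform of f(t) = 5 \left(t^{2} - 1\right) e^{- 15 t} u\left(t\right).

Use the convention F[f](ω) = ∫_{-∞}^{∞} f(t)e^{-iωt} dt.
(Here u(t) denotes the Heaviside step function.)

F(ω) = \frac{5 \left(2 i \omega - \left(i \omega + 15\right)^{3} + 30\right)}{\left(i \omega + 15\right)^{4}}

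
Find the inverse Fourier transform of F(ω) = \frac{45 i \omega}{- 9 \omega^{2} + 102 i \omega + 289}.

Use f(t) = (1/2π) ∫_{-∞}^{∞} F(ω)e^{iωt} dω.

f(t) = 5 \left(1 - \frac{17 t}{3}\right) e^{- \frac{17 t}{3}} u\left(t\right)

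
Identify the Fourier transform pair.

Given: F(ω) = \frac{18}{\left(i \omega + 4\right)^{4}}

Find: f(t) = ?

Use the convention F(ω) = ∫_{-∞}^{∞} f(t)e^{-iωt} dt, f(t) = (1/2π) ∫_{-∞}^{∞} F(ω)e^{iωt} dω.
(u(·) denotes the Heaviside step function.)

f(t) = 3 t^{3} e^{- 4 t} u\left(t\right)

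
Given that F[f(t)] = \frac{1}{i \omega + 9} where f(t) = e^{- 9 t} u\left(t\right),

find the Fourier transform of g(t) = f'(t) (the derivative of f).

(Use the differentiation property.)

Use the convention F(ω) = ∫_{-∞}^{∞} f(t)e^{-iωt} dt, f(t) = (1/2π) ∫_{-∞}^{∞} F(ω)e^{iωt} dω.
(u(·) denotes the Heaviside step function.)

F[g](ω) = \frac{\omega}{\omega - 9 i}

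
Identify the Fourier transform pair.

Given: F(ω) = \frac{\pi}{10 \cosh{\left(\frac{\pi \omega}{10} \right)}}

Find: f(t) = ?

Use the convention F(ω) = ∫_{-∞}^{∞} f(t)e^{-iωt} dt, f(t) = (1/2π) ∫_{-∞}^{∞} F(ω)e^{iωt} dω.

f(t) = \frac{1}{e^{5 t} + e^{- 5 t}}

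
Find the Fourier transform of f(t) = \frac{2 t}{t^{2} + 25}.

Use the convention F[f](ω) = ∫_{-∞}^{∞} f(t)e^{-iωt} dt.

F(ω) = - 2 i \pi e^{- 5 \left|{\omega}\right|} \operatorname{sign}{\left(\omega \right)}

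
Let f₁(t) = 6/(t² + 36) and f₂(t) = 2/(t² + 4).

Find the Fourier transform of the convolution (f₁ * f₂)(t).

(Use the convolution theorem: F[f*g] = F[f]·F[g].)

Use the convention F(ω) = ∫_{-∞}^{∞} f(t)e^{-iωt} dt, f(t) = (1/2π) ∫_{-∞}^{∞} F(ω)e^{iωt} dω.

F[f₁*f₂](ω) = \pi^{2} e^{- 8 \left|{\omega}\right|}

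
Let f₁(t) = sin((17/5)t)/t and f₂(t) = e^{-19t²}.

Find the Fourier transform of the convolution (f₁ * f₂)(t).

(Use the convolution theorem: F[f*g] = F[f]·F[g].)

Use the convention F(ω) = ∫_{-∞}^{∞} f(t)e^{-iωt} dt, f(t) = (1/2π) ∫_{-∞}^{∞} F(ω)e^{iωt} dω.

F[f₁*f₂](ω) = \begin{cases} \frac{\sqrt{19} \pi^{\frac{3}{2}} e^{- \frac{\omega^{2}}{76}}}{19} & \text{for}\: \omega > - \frac{17}{5} \wedge \omega < \frac{17}{5} \\0 & \text{otherwise} \end{cases}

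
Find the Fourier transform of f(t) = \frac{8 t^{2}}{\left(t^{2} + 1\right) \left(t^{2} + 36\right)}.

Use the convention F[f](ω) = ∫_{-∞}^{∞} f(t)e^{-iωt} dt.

F(ω) = \frac{8 \pi \left(6 - e^{5 \left|{\omega}\right|}\right) e^{- 6 \left|{\omega}\right|}}{35}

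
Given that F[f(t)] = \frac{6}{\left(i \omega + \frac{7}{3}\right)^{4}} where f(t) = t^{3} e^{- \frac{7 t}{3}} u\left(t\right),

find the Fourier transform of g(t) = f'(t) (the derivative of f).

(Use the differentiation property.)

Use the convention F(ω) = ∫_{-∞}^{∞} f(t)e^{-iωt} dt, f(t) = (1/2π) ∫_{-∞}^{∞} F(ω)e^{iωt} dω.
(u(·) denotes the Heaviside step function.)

F[g](ω) = \frac{486 i \omega}{\left(3 i \omega + 7\right)^{4}}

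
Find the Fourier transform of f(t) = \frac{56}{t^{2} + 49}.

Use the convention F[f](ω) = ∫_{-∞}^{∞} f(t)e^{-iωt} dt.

F(ω) = 8 \pi e^{- 7 \left|{\omega}\right|}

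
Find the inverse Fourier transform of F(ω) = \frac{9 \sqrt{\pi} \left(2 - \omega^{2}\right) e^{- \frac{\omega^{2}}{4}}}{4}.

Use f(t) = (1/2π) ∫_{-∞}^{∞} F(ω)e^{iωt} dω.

f(t) = 9 t^{2} e^{- t^{2}}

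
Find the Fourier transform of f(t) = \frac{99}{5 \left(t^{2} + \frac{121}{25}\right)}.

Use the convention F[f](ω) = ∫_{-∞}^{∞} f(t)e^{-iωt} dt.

F(ω) = 9 \pi e^{- \frac{11 \left|{\omega}\right|}{5}}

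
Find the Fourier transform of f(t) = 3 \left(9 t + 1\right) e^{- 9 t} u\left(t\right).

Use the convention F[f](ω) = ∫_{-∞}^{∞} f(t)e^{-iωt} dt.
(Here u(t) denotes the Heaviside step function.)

F(ω) = \frac{3 \left(- i \omega - 18\right)}{\omega^{2} - 18 i \omega - 81}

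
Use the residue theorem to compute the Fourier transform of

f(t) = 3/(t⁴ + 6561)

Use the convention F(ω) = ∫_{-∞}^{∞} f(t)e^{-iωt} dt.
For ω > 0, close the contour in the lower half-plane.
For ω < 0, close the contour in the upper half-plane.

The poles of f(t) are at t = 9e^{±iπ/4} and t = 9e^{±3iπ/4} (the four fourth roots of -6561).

Let g(z) = f(z)e^{-iωz}; for large |z| the factor e^{-iωz} decays in the lower half-plane when ω > 0 and in the upper half-plane when ω < 0.

Case ω > 0 (lower half-plane, clockwise contour ⇒ F(ω) = -2πi·ΣRes):
  Res_{z = - \frac{9 \sqrt{2}}{2} - \frac{9 \sqrt{2} i}{2}} g(z) = \frac{\sqrt{2} i \left(1 - i\right) e^{\frac{9 \sqrt{2} \omega \left(-1 + i\right)}{2}}}{1944}
  Res_{z = \frac{9 \sqrt{2}}{2} - \frac{9 \sqrt{2} i}{2}} g(z) = \frac{\sqrt{2} i \left(1 + i\right) e^{- \frac{9 \sqrt{2} \omega \left(1 + i\right)}{2}}}{1944}
  F(ω) = -2πi·ΣRes = \frac{\sqrt{2} \pi \left(1 - i\right) \left(e^{9 \sqrt{2} i \omega} + i\right) e^{- \frac{9 \sqrt{2} \omega \left(1 + i\right)}{2}}}{972} = \frac{\pi e^{- \frac{9 \sqrt{2} \omega}{2}} \sin{\left(\frac{9 \sqrt{2} \omega}{2} + \frac{\pi}{4} \right)}}{243}

Case ω < 0 (upper half-plane, counterclockwise contour ⇒ F(ω) = +2πi·ΣRes):
  Res_{z = \frac{9 \sqrt{2}}{2} + \frac{9 \sqrt{2} i}{2}} g(z) = \frac{\sqrt{2} i \left(-1 + i\right) e^{\frac{9 \sqrt{2} \omega \left(1 - i\right)}{2}}}{1944}
  Res_{z = - \frac{9 \sqrt{2}}{2} + \frac{9 \sqrt{2} i}{2}} g(z) = \frac{\sqrt{2} \left(1 - i\right) e^{\frac{9 \sqrt{2} \omega \left(1 + i\right)}{2}}}{1944}
  F(ω) = 2πi·ΣRes = - \frac{\sqrt{2} i \pi \left(i \left(1 - i\right) e^{\frac{9 \sqrt{2} \omega \left(1 - i\right)}{2}} - \left(1 - i\right) e^{\frac{9 \sqrt{2} \omega \left(1 + i\right)}{2}}\right)}{972} = \frac{\pi e^{\frac{9 \sqrt{2} \omega}{2}} \cos{\left(\frac{9 \sqrt{2} \omega}{2} + \frac{\pi}{4} \right)}}{243}

Both cases combine into a single formula in |ω|:

F(ω) = \frac{\pi e^{- \frac{9 \sqrt{2} \left|{\omega}\right|}{2}} \sin{\left(\frac{9 \sqrt{2} \left|{\omega}\right|}{2} + \frac{\pi}{4} \right)}}{243}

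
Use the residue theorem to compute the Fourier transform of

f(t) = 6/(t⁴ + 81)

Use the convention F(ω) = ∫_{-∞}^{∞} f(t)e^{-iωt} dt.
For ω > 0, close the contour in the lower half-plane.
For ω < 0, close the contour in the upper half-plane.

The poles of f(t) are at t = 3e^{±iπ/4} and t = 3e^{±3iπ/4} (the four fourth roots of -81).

Let g(z) = f(z)e^{-iωz}; for large |z| the factor e^{-iωz} decays in the lower half-plane when ω > 0 and in the upper half-plane when ω < 0.

Case ω > 0 (lower half-plane, clockwise contour ⇒ F(ω) = -2πi·ΣRes):
  Res_{z = - \frac{3 \sqrt{2}}{2} - \frac{3 \sqrt{2} i}{2}} g(z) = \frac{\sqrt{2} i \left(1 - i\right) e^{\frac{3 \sqrt{2} \omega \left(-1 + i\right)}{2}}}{36}
  Res_{z = \frac{3 \sqrt{2}}{2} - \frac{3 \sqrt{2} i}{2}} g(z) = \frac{\sqrt{2} i \left(1 + i\right) e^{- \frac{3 \sqrt{2} \omega \left(1 + i\right)}{2}}}{36}
  F(ω) = -2πi·ΣRes = \frac{\sqrt{2} \pi \left(1 - i\right) \left(e^{3 \sqrt{2} i \omega} + i\right) e^{- \frac{3 \sqrt{2} \omega \left(1 + i\right)}{2}}}{18} = \frac{2 \pi e^{- \frac{3 \sqrt{2} \omega}{2}} \sin{\left(\frac{3 \sqrt{2} \omega}{2} + \frac{\pi}{4} \right)}}{9}

Case ω < 0 (upper half-plane, counterclockwise contour ⇒ F(ω) = +2πi·ΣRes):
  Res_{z = \frac{3 \sqrt{2}}{2} + \frac{3 \sqrt{2} i}{2}} g(z) = \frac{\sqrt{2} i \left(-1 + i\right) e^{\frac{3 \sqrt{2} \omega \left(1 - i\right)}{2}}}{36}
  Res_{z = - \frac{3 \sqrt{2}}{2} + \frac{3 \sqrt{2} i}{2}} g(z) = \frac{\sqrt{2} \left(1 - i\right) e^{\frac{3 \sqrt{2} \omega \left(1 + i\right)}{2}}}{36}
  F(ω) = 2πi·ΣRes = - \frac{\sqrt{2} i \pi \left(i \left(1 - i\right) e^{\frac{3 \sqrt{2} \omega \left(1 - i\right)}{2}} - \left(1 - i\right) e^{\frac{3 \sqrt{2} \omega \left(1 + i\right)}{2}}\right)}{18} = \frac{2 \pi e^{\frac{3 \sqrt{2} \omega}{2}} \cos{\left(\frac{3 \sqrt{2} \omega}{2} + \frac{\pi}{4} \right)}}{9}

Both cases combine into a single formula in |ω|:

F(ω) = \frac{2 \pi e^{- \frac{3 \sqrt{2} \left|{\omega}\right|}{2}} \sin{\left(\frac{3 \sqrt{2} \left|{\omega}\right|}{2} + \frac{\pi}{4} \right)}}{9}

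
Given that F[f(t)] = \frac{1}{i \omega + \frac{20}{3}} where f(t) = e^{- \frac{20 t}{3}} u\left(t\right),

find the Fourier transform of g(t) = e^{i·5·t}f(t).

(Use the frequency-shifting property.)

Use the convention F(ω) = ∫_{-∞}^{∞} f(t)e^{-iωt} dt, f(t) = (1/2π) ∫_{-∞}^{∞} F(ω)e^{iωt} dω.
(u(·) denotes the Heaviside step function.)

F[g](ω) = \frac{3}{3 i \left(\omega - 5\right) + 20}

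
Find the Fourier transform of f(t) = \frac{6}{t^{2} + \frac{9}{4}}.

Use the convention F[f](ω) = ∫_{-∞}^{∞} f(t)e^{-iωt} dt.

F(ω) = 4 \pi e^{- \frac{3 \left|{\omega}\right|}{2}}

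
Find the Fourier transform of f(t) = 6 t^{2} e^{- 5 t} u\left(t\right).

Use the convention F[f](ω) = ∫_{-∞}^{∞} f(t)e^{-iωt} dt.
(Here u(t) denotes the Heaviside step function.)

F(ω) = \frac{12}{\left(i \omega + 5\right)^{3}}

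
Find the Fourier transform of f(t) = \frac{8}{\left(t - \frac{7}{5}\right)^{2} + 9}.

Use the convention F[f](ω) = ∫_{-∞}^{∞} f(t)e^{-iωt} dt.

F(ω) = \frac{8 \pi e^{- \frac{7 i \omega}{5} - 3 \left|{\omega}\right|}}{3}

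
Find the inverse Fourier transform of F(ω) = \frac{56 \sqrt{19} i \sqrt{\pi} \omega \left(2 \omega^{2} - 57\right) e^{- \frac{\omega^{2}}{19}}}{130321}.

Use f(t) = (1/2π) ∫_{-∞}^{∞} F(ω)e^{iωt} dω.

f(t) = 7 t^{3} e^{- \frac{19 t^{2}}{4}}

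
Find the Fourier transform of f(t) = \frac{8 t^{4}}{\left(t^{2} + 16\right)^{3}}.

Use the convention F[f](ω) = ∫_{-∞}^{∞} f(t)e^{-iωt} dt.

F(ω) = \frac{\pi \left(16 \omega^{2} - 20 \left|{\omega}\right| + 3\right) e^{- 4 \left|{\omega}\right|}}{4}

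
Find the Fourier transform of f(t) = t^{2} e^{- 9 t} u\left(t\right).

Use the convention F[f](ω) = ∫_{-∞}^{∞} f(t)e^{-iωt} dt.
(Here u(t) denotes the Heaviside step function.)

F(ω) = \frac{2}{\left(i \omega + 9\right)^{3}}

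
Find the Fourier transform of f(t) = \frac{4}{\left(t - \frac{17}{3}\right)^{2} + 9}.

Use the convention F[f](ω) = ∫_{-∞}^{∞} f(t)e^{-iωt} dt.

F(ω) = \frac{4 \pi e^{- \frac{17 i \omega}{3} - 3 \left|{\omega}\right|}}{3}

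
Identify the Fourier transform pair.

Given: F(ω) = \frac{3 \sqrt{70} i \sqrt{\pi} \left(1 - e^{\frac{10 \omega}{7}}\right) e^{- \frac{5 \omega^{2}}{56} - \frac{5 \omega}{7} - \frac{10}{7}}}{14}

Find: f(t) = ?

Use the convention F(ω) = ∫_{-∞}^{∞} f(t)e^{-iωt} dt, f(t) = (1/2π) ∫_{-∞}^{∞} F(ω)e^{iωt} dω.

f(t) = 6 e^{- \frac{14 t^{2}}{5}} \sin{\left(4 t \right)}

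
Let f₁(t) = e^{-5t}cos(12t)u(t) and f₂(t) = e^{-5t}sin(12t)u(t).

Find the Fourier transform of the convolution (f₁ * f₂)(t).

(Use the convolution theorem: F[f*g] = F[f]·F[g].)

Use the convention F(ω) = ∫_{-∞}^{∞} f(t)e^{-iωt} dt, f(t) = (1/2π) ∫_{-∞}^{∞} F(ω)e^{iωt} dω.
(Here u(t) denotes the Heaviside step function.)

F[f₁*f₂](ω) = \frac{12 \left(i \omega + 5\right)}{\left(\left(i \omega + 5\right)^{2} + 144\right)^{2}}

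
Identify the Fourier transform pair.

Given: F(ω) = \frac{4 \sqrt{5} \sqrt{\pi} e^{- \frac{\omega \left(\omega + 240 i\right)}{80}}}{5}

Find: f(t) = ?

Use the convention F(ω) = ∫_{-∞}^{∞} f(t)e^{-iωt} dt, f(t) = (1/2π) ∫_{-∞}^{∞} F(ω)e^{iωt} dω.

f(t) = 8 e^{- 20 \left(t - 3\right)^{2}}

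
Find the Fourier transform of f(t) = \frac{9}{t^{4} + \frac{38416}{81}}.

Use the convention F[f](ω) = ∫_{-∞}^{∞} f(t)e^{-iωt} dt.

F(ω) = \frac{243 \pi e^{- \frac{7 \sqrt{2} \left|{\omega}\right|}{3}} \sin{\left(\frac{7 \sqrt{2} \left|{\omega}\right|}{3} + \frac{\pi}{4} \right)}}{2744}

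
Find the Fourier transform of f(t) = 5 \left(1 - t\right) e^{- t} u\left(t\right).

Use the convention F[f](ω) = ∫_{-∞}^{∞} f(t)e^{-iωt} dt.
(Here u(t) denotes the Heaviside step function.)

F(ω) = \frac{5 i \omega}{- \omega^{2} + 2 i \omega + 1}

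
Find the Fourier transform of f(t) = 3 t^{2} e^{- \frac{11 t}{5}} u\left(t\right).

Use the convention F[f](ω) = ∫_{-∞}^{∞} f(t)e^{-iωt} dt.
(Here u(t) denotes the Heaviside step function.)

F(ω) = \frac{750}{\left(5 i \omega + 11\right)^{3}}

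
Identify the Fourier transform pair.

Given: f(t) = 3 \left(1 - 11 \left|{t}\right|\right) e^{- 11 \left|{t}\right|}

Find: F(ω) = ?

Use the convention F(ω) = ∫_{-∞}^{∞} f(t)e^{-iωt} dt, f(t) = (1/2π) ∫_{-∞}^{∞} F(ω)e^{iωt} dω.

F(ω) = \frac{132 \omega^{2}}{\left(\omega^{2} + 121\right)^{2}}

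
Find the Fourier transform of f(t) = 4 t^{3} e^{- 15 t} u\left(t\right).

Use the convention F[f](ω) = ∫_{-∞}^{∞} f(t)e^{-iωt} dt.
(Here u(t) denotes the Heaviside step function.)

F(ω) = \frac{24}{\left(i \omega + 15\right)^{4}}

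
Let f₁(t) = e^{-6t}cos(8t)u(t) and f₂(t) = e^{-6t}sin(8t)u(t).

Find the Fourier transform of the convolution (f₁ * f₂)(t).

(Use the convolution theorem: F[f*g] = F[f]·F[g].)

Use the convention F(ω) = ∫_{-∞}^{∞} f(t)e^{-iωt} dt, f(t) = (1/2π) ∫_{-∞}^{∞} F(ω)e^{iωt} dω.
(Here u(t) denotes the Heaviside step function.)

F[f₁*f₂](ω) = \frac{8 \left(i \omega + 6\right)}{\left(\left(i \omega + 6\right)^{2} + 64\right)^{2}}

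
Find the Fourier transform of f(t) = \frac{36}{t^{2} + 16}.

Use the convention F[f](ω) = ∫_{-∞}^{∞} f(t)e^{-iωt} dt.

F(ω) = 9 \pi e^{- 4 \left|{\omega}\right|}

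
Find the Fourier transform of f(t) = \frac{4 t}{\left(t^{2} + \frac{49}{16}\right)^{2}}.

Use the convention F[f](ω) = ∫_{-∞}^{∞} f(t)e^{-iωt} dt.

F(ω) = - \frac{8 i \pi \omega e^{- \frac{7 \left|{\omega}\right|}{4}}}{7}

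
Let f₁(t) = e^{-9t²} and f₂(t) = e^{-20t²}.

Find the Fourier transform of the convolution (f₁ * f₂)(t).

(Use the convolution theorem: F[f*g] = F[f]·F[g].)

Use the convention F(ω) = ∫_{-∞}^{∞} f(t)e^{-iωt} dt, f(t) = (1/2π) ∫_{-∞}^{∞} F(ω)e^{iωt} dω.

F[f₁*f₂](ω) = \frac{\sqrt{5} \pi e^{- \frac{29 \omega^{2}}{720}}}{30}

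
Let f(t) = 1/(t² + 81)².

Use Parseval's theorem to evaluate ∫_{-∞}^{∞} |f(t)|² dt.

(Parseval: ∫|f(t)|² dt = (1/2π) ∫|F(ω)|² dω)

∫|f(t)|² dt = \frac{5 \pi}{76527504}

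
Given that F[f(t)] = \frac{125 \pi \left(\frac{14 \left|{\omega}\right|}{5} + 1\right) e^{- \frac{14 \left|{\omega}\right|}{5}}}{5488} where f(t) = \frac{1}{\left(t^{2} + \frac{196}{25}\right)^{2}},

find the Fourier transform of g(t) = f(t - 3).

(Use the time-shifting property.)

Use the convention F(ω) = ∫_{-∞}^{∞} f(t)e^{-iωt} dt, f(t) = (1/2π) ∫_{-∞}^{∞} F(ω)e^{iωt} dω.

F[g](ω) = \frac{25 \pi \left(14 \left|{\omega}\right| + 5\right) e^{- 3 i \omega - \frac{14 \left|{\omega}\right|}{5}}}{5488}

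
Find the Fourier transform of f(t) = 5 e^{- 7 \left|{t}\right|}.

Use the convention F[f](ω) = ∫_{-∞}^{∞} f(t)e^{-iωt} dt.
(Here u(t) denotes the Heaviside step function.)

F(ω) = \frac{70}{\omega^{2} + 49}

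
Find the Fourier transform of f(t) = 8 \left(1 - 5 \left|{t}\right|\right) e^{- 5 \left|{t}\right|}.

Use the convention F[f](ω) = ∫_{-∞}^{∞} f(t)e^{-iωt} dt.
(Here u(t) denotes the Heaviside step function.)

F(ω) = \frac{160 \omega^{2}}{\left(\omega^{2} + 25\right)^{2}}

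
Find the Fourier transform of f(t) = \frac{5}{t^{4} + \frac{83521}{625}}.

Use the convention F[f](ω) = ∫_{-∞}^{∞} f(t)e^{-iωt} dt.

F(ω) = \frac{625 \pi e^{- \frac{17 \sqrt{2} \left|{\omega}\right|}{10}} \sin{\left(\frac{17 \sqrt{2} \left|{\omega}\right|}{10} + \frac{\pi}{4} \right)}}{4913}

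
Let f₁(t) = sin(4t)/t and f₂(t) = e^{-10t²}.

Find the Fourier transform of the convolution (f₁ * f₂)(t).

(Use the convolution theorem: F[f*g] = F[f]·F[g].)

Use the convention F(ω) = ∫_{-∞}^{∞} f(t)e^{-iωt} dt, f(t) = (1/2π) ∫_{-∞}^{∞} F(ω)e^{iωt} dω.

F[f₁*f₂](ω) = \begin{cases} \frac{\sqrt{10} \pi^{\frac{3}{2}} e^{- \frac{\omega^{2}}{40}}}{10} & \text{for}\: \omega > -4 \wedge \omega < 4 \\0 & \text{otherwise} \end{cases}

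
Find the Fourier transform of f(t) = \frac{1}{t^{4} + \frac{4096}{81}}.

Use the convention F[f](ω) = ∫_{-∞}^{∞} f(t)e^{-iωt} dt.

F(ω) = \frac{27 \pi e^{- \frac{4 \sqrt{2} \left|{\omega}\right|}{3}} \sin{\left(\frac{4 \sqrt{2} \left|{\omega}\right|}{3} + \frac{\pi}{4} \right)}}{512}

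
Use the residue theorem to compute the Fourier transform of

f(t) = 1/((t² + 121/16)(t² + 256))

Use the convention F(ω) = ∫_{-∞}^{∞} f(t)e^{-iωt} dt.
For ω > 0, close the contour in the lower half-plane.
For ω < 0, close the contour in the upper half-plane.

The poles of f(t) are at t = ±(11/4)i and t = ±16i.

Let g(z) = f(z)e^{-iωz}; for large |z| the factor e^{-iωz} decays in the lower half-plane when ω > 0 and in the upper half-plane when ω < 0.

Case ω > 0 (lower half-plane, clockwise contour ⇒ F(ω) = -2πi·ΣRes):
  Res_{z = - \frac{11 i}{4}} g(z) = \frac{32 i e^{- \frac{11 \omega}{4}}}{43725}
  Res_{z = - 16 i} g(z) = - \frac{i e^{- 16 \omega}}{7950}
  F(ω) = -2πi·ΣRes = - \frac{\pi e^{- 16 \omega}}{3975} + \frac{64 \pi e^{- \frac{11 \omega}{4}}}{43725}

Case ω < 0 (upper half-plane, counterclockwise contour ⇒ F(ω) = +2πi·ΣRes):
  Res_{z = \frac{11 i}{4}} g(z) = - \frac{32 i e^{\frac{11 \omega}{4}}}{43725}
  Res_{z = 16 i} g(z) = \frac{i e^{16 \omega}}{7950}
  F(ω) = 2πi·ΣRes = \frac{\pi \left(64 e^{\frac{11 \omega}{4}} - 11 e^{16 \omega}\right)}{43725}

Both cases combine into a single formula in |ω|:

F(ω) = - \frac{\pi e^{- 16 \left|{\omega}\right|}}{3975} + \frac{64 \pi e^{- \frac{11 \left|{\omega}\right|}{4}}}{43725}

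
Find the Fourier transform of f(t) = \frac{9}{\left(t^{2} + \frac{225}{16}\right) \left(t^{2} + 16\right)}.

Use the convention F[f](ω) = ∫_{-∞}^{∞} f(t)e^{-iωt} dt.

F(ω) = - \frac{36 \pi e^{- 4 \left|{\omega}\right|}}{31} + \frac{192 \pi e^{- \frac{15 \left|{\omega}\right|}{4}}}{155}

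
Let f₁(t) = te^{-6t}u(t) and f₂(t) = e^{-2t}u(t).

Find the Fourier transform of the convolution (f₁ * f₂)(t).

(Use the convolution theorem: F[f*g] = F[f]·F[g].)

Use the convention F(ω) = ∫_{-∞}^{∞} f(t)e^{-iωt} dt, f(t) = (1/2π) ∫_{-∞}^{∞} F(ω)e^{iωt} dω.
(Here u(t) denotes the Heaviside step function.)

F[f₁*f₂](ω) = \frac{1}{\left(i \omega + 2\right) \left(i \omega + 6\right)^{2}}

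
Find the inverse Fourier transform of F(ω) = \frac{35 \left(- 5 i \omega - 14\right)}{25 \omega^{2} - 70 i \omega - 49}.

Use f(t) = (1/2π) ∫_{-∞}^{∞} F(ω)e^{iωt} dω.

f(t) = 7 \left(\frac{7 t}{5} + 1\right) e^{- \frac{7 t}{5}} u\left(t\right)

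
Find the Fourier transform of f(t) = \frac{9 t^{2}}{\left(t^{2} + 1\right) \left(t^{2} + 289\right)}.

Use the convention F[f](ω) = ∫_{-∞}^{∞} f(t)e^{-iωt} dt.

F(ω) = \frac{\pi \left(17 - e^{16 \left|{\omega}\right|}\right) e^{- 17 \left|{\omega}\right|}}{32}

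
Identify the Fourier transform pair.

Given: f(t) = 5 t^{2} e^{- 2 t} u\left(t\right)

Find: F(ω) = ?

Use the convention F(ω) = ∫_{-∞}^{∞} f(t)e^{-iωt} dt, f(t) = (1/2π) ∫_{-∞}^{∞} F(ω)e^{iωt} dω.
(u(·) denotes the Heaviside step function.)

F(ω) = \frac{10}{\left(i \omega + 2\right)^{3}}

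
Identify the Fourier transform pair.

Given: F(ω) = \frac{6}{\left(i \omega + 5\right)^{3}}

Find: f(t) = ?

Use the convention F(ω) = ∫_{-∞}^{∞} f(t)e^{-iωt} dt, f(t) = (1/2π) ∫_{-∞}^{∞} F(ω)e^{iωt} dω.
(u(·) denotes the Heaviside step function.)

f(t) = 3 t^{2} e^{- 5 t} u\left(t\right)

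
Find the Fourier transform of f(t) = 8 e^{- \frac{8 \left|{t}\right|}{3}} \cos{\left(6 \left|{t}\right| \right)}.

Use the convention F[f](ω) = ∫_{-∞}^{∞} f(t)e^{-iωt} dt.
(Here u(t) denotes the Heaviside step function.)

F(ω) = \frac{384 \left(9 \omega^{2} + 388\right)}{81 \omega^{4} - 4680 \omega^{2} + 150544}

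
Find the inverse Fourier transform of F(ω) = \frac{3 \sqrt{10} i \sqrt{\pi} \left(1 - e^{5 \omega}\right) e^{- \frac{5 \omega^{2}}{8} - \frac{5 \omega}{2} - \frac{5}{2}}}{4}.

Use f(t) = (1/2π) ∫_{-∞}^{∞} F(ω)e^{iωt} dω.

f(t) = 3 e^{- \frac{2 t^{2}}{5}} \sin{\left(2 t \right)}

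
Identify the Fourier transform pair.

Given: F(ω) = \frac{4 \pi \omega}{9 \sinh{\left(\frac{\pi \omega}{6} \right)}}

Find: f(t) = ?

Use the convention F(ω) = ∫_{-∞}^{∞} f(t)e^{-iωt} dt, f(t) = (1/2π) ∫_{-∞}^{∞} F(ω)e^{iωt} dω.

f(t) = \frac{4}{\cosh^{2}{\left(3 t \right)}}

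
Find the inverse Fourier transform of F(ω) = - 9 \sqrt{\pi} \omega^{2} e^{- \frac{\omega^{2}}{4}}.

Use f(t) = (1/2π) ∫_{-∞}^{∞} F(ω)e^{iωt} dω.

f(t) = 9 \left(4 t^{2} - 2\right) e^{- t^{2}}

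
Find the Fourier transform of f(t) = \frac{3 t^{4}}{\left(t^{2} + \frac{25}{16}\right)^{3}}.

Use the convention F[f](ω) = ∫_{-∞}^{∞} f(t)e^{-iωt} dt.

F(ω) = \frac{3 \pi \left(25 \omega^{2} - 100 \left|{\omega}\right| + 48\right) e^{- \frac{5 \left|{\omega}\right|}{4}}}{160}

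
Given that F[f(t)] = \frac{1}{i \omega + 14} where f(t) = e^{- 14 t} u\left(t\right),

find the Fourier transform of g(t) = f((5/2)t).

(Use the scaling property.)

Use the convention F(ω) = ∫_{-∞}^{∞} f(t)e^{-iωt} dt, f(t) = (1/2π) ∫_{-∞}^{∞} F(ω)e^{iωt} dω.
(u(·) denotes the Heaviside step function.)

F[g](ω) = \frac{1}{i \omega + 35}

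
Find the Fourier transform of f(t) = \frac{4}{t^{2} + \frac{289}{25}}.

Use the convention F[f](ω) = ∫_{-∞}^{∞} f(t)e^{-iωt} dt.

F(ω) = \frac{20 \pi e^{- \frac{17 \left|{\omega}\right|}{5}}}{17}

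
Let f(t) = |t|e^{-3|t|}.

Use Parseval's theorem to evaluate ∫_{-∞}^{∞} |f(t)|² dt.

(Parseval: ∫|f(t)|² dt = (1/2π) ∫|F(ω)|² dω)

∫|f(t)|² dt = \frac{1}{54}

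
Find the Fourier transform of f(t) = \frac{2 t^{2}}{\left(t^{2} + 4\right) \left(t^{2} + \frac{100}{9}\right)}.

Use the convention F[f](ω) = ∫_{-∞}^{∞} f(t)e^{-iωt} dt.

F(ω) = - \frac{9 \pi e^{- 2 \left|{\omega}\right|}}{16} + \frac{15 \pi e^{- \frac{10 \left|{\omega}\right|}{3}}}{16}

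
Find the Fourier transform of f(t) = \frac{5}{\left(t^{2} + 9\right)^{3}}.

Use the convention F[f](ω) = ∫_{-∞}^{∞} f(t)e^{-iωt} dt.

F(ω) = \frac{5 \pi \left(3 \omega^{2} + 3 \left|{\omega}\right| + 1\right) e^{- 3 \left|{\omega}\right|}}{648}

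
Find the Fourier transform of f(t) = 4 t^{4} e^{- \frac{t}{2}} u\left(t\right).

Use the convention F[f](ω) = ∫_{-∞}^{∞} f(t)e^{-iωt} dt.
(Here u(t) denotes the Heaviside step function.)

F(ω) = \frac{3072}{\left(2 i \omega + 1\right)^{5}}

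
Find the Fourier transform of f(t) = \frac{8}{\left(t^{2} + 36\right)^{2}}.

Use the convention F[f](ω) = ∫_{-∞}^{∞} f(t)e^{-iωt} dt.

F(ω) = \frac{\pi \left(6 \left|{\omega}\right| + 1\right) e^{- 6 \left|{\omega}\right|}}{54}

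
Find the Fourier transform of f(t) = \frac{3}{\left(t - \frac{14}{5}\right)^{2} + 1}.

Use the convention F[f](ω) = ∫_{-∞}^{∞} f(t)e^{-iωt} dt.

F(ω) = 3 \pi e^{- \frac{14 i \omega}{5} - \left|{\omega}\right|}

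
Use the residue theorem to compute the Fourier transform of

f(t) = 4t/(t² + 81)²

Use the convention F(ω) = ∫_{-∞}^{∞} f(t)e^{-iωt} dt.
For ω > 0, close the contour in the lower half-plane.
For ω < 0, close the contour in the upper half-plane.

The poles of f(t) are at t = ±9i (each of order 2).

Let g(z) = f(z)e^{-iωz}; for large |z| the factor e^{-iωz} decays in the lower half-plane when ω > 0 and in the upper half-plane when ω < 0.

Case ω > 0 (lower half-plane, clockwise contour ⇒ F(ω) = -2πi·ΣRes):
  Res_{z = - 9 i} g(z) = \frac{\omega e^{- 9 \omega}}{9} (pole of order 2)
  F(ω) = -2πi·ΣRes = - \frac{2 i \pi \omega e^{- 9 \omega}}{9}

Case ω < 0 (upper half-plane, counterclockwise contour ⇒ F(ω) = +2πi·ΣRes):
  Res_{z = 9 i} g(z) = - \frac{\omega e^{9 \omega}}{9} (pole of order 2)
  F(ω) = 2πi·ΣRes = - \frac{2 i \pi \omega e^{9 \omega}}{9}

Both cases combine into a single formula in |ω|:

F(ω) = - \frac{2 i \pi \omega e^{- 9 \left|{\omega}\right|}}{9}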